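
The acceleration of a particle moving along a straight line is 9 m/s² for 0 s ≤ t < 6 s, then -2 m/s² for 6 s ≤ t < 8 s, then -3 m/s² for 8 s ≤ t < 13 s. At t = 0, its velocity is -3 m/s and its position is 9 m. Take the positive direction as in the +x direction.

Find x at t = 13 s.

On each constant-a segment, Δv = aΔt and Δx = v₀Δt + ½aΔt²; chain segment to segment.
0–6 s: v starts -3 m/s; Δx = -3·6 + ½·9·6² = 144 m; v ends 51 m/s.
6–8 s: v starts 51 m/s; Δx = 51·2 + ½·-2·2² = 98 m; v ends 47 m/s.
8–13 s: v starts 47 m/s; Δx = 47·5 + ½·-3·5² = 197.5 m; v ends 32 m/s.
x(13) = 9 + Σ Δx = 448.5 m.

448.5 m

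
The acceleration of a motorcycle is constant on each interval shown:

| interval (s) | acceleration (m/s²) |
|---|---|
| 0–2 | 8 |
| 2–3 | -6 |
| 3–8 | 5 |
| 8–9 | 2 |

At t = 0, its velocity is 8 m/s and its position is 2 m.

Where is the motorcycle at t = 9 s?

On each constant-a segment, Δv = aΔt and Δx = v₀Δt + ½aΔt²; chain segment to segment.
0–2 s: v starts 8 m/s; Δx = 8·2 + ½·8·2² = 32 m; v ends 24 m/s.
2–3 s: v starts 24 m/s; Δx = 24·1 + ½·-6·1² = 21 m; v ends 18 m/s.
3–8 s: v starts 18 m/s; Δx = 18·5 + ½·5·5² = 152.5 m; v ends 43 m/s.
8–9 s: v starts 43 m/s; Δx = 43·1 + ½·2·1² = 44 m; v ends 45 m/s.
x(9) = 2 + Σ Δx = 251.5 m.

251.5 m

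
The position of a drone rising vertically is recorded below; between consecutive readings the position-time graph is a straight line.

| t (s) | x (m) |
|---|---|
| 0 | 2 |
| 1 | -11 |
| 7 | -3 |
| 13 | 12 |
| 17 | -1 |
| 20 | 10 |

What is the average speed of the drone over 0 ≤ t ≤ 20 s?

Average speed = (total path length)/(elapsed time); on a piecewise-linear x-t graph the path length is Σ|Δx|.
0–1 s: |Δx| = |-11 − 2| = 13 m
1–7 s: |Δx| = |-3 − -11| = 8 m
7–13 s: |Δx| = |12 − -3| = 15 m
13–17 s: |Δx| = |-1 − 12| = 13 m
17–20 s: |Δx| = |10 − -1| = 11 m
Total path = 60 m; average speed = 60/20 = 3 m/s.

3 m/s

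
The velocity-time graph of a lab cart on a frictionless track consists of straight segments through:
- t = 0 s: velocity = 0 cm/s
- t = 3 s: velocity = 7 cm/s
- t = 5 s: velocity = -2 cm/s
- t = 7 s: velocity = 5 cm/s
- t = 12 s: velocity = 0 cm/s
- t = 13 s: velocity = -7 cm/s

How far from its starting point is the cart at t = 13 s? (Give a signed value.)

Displacement is the signed area under the v-t curve.
0–3 s: ½(0 + 7)(3) = 10.5 cm
3–5 s: ½(7 + -2)(2) = 5 cm
5–7 s: ½(-2 + 5)(2) = 3 cm
7–12 s: ½(5 + 0)(5) = 12.5 cm
12–13 s: ½(0 + -7)(1) = -3.5 cm
Net displacement = 27.5 cm

27.5 cm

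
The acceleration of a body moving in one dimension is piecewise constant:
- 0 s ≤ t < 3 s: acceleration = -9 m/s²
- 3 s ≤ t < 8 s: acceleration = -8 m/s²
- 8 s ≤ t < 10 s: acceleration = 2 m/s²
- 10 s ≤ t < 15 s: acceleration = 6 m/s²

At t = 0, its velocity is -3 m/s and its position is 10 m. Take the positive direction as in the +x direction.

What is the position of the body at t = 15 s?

On each constant-a segment, Δv = aΔt and Δx = v₀Δt + ½aΔt²; chain segment to segment.
0–3 s: v starts -3 m/s; Δx = -3·3 + ½·-9·3² = -49.5 m; v ends -30 m/s.
3–8 s: v starts -30 m/s; Δx = -30·5 + ½·-8·5² = -250 m; v ends -70 m/s.
8–10 s: v starts -70 m/s; Δx = -70·2 + ½·2·2² = -136 m; v ends -66 m/s.
10–15 s: v starts -66 m/s; Δx = -66·5 + ½·6·5² = -255 m; v ends -36 m/s.
x(15) = 10 + Σ Δx = -680.5 m.

-680.5 m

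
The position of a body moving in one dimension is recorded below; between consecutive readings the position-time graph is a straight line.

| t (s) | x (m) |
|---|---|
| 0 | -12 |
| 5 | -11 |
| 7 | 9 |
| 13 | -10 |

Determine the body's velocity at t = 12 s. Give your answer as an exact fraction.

-19/6 m/s

Velocity is the slope of the x-t graph on 7–13 s: (-10 − 9)/(13 − 7) = -19/6 m/s.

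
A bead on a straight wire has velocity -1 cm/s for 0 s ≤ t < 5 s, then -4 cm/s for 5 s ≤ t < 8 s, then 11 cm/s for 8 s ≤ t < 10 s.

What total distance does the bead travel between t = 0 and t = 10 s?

39 cm

Distance (not displacement) is the total path length: add the absolute areas under v-t.
0–5 s: |-1| × 5 = 5 cm
5–8 s: |-4| × 3 = 12 cm
8–10 s: |11| × 2 = 22 cm
Total distance = 39 cm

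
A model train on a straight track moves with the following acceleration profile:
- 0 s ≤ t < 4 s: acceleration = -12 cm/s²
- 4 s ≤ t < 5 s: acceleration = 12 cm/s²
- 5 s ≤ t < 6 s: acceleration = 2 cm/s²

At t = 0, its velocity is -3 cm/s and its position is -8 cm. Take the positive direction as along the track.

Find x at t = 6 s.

-199 cm

On each constant-a segment, Δv = aΔt and Δx = v₀Δt + ½aΔt²; chain segment to segment.
0–4 s: v starts -3 cm/s; Δx = -3·4 + ½·-12·4² = -108 cm; v ends -51 cm/s.
4–5 s: v starts -51 cm/s; Δx = -51·1 + ½·12·1² = -45 cm; v ends -39 cm/s.
5–6 s: v starts -39 cm/s; Δx = -39·1 + ½·2·1² = -38 cm; v ends -37 cm/s.
x(6) = -8 + Σ Δx = -199 cm.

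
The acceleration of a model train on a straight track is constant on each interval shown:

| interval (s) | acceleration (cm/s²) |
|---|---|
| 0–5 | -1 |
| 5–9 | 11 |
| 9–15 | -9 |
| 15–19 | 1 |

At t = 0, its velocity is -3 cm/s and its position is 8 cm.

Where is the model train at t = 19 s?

26.5 cm

On each constant-a segment, Δv = aΔt and Δx = v₀Δt + ½aΔt²; chain segment to segment.
0–5 s: v starts -3 cm/s; Δx = -3·5 + ½·-1·5² = -27.5 cm; v ends -8 cm/s.
5–9 s: v starts -8 cm/s; Δx = -8·4 + ½·11·4² = 56 cm; v ends 36 cm/s.
9–15 s: v starts 36 cm/s; Δx = 36·6 + ½·-9·6² = 54 cm; v ends -18 cm/s.
15–19 s: v starts -18 cm/s; Δx = -18·4 + ½·1·4² = -64 cm; v ends -14 cm/s.
x(19) = 8 + Σ Δx = 26.5 cm.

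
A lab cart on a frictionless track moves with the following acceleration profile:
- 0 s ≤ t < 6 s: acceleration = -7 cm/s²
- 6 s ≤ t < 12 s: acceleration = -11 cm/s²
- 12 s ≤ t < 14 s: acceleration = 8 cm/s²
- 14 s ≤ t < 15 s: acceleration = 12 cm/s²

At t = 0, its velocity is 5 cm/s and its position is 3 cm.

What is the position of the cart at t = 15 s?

On each constant-a segment, Δv = aΔt and Δx = v₀Δt + ½aΔt²; chain segment to segment.
0–6 s: v starts 5 cm/s; Δx = 5·6 + ½·-7·6² = -96 cm; v ends -37 cm/s.
6–12 s: v starts -37 cm/s; Δx = -37·6 + ½·-11·6² = -420 cm; v ends -103 cm/s.
12–14 s: v starts -103 cm/s; Δx = -103·2 + ½·8·2² = -190 cm; v ends -87 cm/s.
14–15 s: v starts -87 cm/s; Δx = -87·1 + ½·12·1² = -81 cm; v ends -75 cm/s.
x(15) = 3 + Σ Δx = -784 cm.

-784 cm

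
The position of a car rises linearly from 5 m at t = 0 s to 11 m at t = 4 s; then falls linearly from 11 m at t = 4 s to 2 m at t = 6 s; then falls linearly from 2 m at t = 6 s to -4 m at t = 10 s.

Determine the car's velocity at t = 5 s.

-4.5 m/s

Velocity is the slope of the x-t graph on 4–6 s: (2 − 11)/(6 − 4) = -4.5 m/s.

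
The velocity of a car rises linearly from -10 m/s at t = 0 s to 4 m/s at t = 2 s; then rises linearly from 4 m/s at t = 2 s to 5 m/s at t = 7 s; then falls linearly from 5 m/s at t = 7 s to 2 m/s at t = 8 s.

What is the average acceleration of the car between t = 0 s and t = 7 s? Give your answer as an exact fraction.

Average acceleration = Δv/Δt = (5 − -10)/(7 − 0) = 15/7 m/s².

15/7 m/s²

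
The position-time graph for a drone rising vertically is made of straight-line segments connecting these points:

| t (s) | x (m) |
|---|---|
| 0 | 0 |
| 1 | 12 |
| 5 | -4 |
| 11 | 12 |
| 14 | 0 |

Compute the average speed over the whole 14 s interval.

Average speed = (total path length)/(elapsed time); on a piecewise-linear x-t graph the path length is Σ|Δx|.
0–1 s: |Δx| = |12 − 0| = 12 m
1–5 s: |Δx| = |-4 − 12| = 16 m
5–11 s: |Δx| = |12 − -4| = 16 m
11–14 s: |Δx| = |0 − 12| = 12 m
Total path = 56 m; average speed = 56/14 = 4 m/s.

4 m/s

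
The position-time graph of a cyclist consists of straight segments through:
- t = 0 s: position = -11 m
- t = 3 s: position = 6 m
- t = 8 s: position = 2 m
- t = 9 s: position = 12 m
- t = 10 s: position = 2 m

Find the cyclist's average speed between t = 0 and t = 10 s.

4.1 m/s

Average speed = (total path length)/(elapsed time); on a piecewise-linear x-t graph the path length is Σ|Δx|.
0–3 s: |Δx| = |6 − -11| = 17 m
3–8 s: |Δx| = |2 − 6| = 4 m
8–9 s: |Δx| = |12 − 2| = 10 m
9–10 s: |Δx| = |2 − 12| = 10 m
Total path = 41 m; average speed = 41/10 = 4.1 m/s.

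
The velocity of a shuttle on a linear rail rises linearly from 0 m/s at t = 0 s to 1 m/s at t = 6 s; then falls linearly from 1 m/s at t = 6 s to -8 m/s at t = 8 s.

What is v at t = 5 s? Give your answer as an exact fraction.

5/6 m/s

On 0–6 s the graph is linear from 0 to 1 m/s: v(5) = 0 + (1 − 0)·(5 − 0)/(6 − 0) = 5/6 m/s.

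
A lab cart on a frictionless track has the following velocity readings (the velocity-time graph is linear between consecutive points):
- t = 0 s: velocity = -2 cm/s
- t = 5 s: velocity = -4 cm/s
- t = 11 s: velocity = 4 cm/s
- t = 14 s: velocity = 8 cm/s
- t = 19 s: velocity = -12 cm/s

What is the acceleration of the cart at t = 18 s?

Acceleration is the slope of the v-t graph on 14–19 s: (-12 − 8)/(19 − 14) = -4 cm/s².

-4 cm/s²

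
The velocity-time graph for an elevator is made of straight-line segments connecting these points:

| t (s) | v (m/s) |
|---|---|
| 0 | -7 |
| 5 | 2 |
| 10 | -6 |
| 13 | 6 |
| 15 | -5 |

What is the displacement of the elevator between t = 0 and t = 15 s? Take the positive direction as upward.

Displacement is the signed area under the v-t curve.
0–5 s: ½(-7 + 2)(5) = -12.5 m
5–10 s: ½(2 + -6)(5) = -10 m
10–13 s: ½(-6 + 6)(3) = 0 m
13–15 s: ½(6 + -5)(2) = 1 m
Net displacement = -21.5 m

-21.5 m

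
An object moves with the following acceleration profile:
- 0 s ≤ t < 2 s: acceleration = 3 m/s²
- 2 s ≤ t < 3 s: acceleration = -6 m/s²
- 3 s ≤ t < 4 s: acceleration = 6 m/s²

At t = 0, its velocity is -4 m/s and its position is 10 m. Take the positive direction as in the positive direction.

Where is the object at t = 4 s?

6 m

On each constant-a segment, Δv = aΔt and Δx = v₀Δt + ½aΔt²; chain segment to segment.
0–2 s: v starts -4 m/s; Δx = -4·2 + ½·3·2² = -2 m; v ends 2 m/s.
2–3 s: v starts 2 m/s; Δx = 2·1 + ½·-6·1² = -1 m; v ends -4 m/s.
3–4 s: v starts -4 m/s; Δx = -4·1 + ½·6·1² = -1 m; v ends 2 m/s.
x(4) = 10 + Σ Δx = 6 m.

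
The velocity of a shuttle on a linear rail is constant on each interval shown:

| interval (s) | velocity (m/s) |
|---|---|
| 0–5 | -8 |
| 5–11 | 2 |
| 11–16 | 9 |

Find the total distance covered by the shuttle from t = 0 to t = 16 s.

97 m

Total distance travelled is ∫|v| dt — sum the magnitudes of each area piece.
0–5 s: |-8| × 5 = 40 m
5–11 s: |2| × 6 = 12 m
11–16 s: |9| × 5 = 45 m
Total distance = 97 m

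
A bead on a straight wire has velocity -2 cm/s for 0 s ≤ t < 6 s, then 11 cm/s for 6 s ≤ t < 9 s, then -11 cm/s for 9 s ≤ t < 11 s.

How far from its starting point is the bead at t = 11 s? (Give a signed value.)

-1 cm

Net displacement equals the area under the velocity-time graph (areas below the axis count negative).
0–6 s: -2 × 6 = -12 cm
6–9 s: 11 × 3 = 33 cm
9–11 s: -11 × 2 = -22 cm
Net displacement = -1 cm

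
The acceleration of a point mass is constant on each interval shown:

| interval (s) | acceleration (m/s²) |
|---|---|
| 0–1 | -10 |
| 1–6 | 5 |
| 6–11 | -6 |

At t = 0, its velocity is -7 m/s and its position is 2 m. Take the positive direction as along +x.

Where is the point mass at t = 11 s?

On each constant-a segment, Δv = aΔt and Δx = v₀Δt + ½aΔt²; chain segment to segment.
0–1 s: v starts -7 m/s; Δx = -7·1 + ½·-10·1² = -12 m; v ends -17 m/s.
1–6 s: v starts -17 m/s; Δx = -17·5 + ½·5·5² = -22.5 m; v ends 8 m/s.
6–11 s: v starts 8 m/s; Δx = 8·5 + ½·-6·5² = -35 m; v ends -22 m/s.
x(11) = 2 + Σ Δx = -67.5 m.

-67.5 m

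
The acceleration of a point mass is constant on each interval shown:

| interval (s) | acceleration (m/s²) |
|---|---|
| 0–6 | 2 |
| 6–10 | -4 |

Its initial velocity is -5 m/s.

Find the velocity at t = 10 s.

Δv equals the area under the a-t graph; then v = v₀ + Δv.
0–6 s: 2 × 6 = 12 m/s
6–10 s: -4 × 4 = -16 m/s
Δv = -4 m/s, so v(10) = -5 + (-4) = -9 m/s.

-9 m/s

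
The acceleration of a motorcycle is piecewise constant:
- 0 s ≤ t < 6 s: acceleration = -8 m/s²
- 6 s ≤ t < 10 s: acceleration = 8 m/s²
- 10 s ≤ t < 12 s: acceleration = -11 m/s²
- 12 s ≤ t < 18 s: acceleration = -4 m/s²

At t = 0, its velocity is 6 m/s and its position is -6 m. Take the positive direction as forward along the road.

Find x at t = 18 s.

-524 m

On each constant-a segment, Δv = aΔt and Δx = v₀Δt + ½aΔt²; chain segment to segment.
0–6 s: v starts 6 m/s; Δx = 6·6 + ½·-8·6² = -108 m; v ends -42 m/s.
6–10 s: v starts -42 m/s; Δx = -42·4 + ½·8·4² = -104 m; v ends -10 m/s.
10–12 s: v starts -10 m/s; Δx = -10·2 + ½·-11·2² = -42 m; v ends -32 m/s.
12–18 s: v starts -32 m/s; Δx = -32·6 + ½·-4·6² = -264 m; v ends -56 m/s.
x(18) = -6 + Σ Δx = -524 m.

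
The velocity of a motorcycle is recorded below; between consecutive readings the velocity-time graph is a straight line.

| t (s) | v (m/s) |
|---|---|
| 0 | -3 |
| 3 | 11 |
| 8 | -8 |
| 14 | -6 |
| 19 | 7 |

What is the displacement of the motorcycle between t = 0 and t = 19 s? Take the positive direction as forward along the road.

Displacement is the signed area under the v-t curve.
0–3 s: ½(-3 + 11)(3) = 12 m
3–8 s: ½(11 + -8)(5) = 7.5 m
8–14 s: ½(-8 + -6)(6) = -42 m
14–19 s: ½(-6 + 7)(5) = 2.5 m
Net displacement = -20 m

-20 m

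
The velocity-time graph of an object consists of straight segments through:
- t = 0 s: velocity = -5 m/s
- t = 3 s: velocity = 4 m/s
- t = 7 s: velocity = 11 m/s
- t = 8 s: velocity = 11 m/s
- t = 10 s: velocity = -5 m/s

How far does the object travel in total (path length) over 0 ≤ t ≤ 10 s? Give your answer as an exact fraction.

Total distance travelled is ∫|v| dt — sum the magnitudes of each area piece.
0–3 s: v = 0 at t = 5/3 s; triangle areas 25/6 + 8/3 = 41/6 m
3–7 s: |½(4 + 11)(4)| = 30 m
7–8 s: |11| × 1 = 11 m
8–10 s: v = 0 at t = 9.375 s; triangle areas 7.5625 + 1.5625 = 9.125 m
Total distance = 1367/24 m

1367/24 m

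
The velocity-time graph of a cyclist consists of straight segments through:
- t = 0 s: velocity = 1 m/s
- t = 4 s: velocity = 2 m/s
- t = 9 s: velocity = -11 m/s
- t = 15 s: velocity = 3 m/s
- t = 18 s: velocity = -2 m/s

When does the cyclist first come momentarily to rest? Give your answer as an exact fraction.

t = 62/13 s

v changes sign on 4–9 s (from 2 to -11); the graph is linear there, so v = 0 at t = 4 + (-2)·(9 − 4)/(-11 − 2) = 62/13 s.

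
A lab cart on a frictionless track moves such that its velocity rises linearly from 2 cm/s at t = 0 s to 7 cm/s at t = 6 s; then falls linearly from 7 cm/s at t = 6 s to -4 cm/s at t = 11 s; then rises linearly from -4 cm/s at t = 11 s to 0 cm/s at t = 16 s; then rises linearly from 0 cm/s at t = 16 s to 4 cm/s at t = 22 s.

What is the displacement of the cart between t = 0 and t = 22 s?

Net displacement equals the area under the velocity-time graph (areas below the axis count negative).
0–6 s: ½(2 + 7)(6) = 27 cm
6–11 s: ½(7 + -4)(5) = 7.5 cm
11–16 s: ½(-4 + 0)(5) = -10 cm
16–22 s: ½(0 + 4)(6) = 12 cm
Net displacement = 36.5 cm

36.5 cm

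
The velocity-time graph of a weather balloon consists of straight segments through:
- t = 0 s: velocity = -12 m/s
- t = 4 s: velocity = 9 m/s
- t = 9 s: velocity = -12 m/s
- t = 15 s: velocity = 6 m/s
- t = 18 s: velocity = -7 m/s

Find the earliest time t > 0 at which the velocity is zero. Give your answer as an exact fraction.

t = 16/7 s

v changes sign on 0–4 s (from -12 to 9); the graph is linear there, so v = 0 at t = 0 + (12)·(4 − 0)/(9 − -12) = 16/7 s.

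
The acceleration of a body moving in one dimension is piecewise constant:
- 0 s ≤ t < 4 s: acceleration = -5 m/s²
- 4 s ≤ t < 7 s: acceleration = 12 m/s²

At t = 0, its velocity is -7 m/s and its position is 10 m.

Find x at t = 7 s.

On each constant-a segment, Δv = aΔt and Δx = v₀Δt + ½aΔt²; chain segment to segment.
0–4 s: v starts -7 m/s; Δx = -7·4 + ½·-5·4² = -68 m; v ends -27 m/s.
4–7 s: v starts -27 m/s; Δx = -27·3 + ½·12·3² = -27 m; v ends 9 m/s.
x(7) = 10 + Σ Δx = -85 m.

-85 m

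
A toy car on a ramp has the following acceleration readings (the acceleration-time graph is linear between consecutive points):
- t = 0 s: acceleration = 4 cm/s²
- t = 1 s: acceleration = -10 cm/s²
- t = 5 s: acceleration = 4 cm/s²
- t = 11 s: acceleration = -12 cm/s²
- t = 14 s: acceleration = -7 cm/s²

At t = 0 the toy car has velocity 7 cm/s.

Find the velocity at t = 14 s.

Δv equals the area under the a-t graph; then v = v₀ + Δv.
0–1 s: ½(4 + -10)(1) = -3 cm/s
1–5 s: ½(-10 + 4)(4) = -12 cm/s
5–11 s: ½(4 + -12)(6) = -24 cm/s
11–14 s: ½(-12 + -7)(3) = -28.5 cm/s
Δv = -67.5 cm/s, so v(14) = 7 + (-67.5) = -60.5 cm/s.

-60.5 cm/s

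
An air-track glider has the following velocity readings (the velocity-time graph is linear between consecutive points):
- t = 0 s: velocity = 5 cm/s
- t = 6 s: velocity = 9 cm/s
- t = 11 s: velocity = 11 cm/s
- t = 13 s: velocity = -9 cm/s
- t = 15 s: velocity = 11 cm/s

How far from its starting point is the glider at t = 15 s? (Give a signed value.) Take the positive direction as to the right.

96 cm

Net displacement equals the area under the velocity-time graph (areas below the axis count negative).
0–6 s: ½(5 + 9)(6) = 42 cm
6–11 s: ½(9 + 11)(5) = 50 cm
11–13 s: ½(11 + -9)(2) = 2 cm
13–15 s: ½(-9 + 11)(2) = 2 cm
Net displacement = 96 cm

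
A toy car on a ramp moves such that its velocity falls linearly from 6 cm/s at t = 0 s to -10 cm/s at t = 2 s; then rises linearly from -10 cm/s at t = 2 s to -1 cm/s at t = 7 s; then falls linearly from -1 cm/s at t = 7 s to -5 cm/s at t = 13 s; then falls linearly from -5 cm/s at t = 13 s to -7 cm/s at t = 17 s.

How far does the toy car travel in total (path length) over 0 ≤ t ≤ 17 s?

Total distance travelled is ∫|v| dt — sum the magnitudes of each area piece.
0–2 s: v = 0 at t = 0.75 s; triangle areas 2.25 + 6.25 = 8.5 cm
2–7 s: |½(-10 + -1)(5)| = 27.5 cm
7–13 s: |½(-1 + -5)(6)| = 18 cm
13–17 s: |½(-5 + -7)(4)| = 24 cm
Total distance = 78 cm

78 cm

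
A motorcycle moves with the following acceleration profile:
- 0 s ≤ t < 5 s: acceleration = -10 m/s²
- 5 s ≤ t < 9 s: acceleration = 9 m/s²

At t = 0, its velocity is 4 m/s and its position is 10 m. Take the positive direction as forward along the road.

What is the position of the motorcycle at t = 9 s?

-207 m

On each constant-a segment, Δv = aΔt and Δx = v₀Δt + ½aΔt²; chain segment to segment.
0–5 s: v starts 4 m/s; Δx = 4·5 + ½·-10·5² = -105 m; v ends -46 m/s.
5–9 s: v starts -46 m/s; Δx = -46·4 + ½·9·4² = -112 m; v ends -10 m/s.
x(9) = 10 + Σ Δx = -207 m.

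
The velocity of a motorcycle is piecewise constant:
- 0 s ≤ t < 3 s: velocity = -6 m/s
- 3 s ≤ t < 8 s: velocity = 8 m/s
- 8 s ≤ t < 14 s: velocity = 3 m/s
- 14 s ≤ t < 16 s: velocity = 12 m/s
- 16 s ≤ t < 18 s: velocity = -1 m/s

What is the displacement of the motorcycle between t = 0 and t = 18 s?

62 m

Net displacement equals the area under the velocity-time graph (areas below the axis count negative).
0–3 s: -6 × 3 = -18 m
3–8 s: 8 × 5 = 40 m
8–14 s: 3 × 6 = 18 m
14–16 s: 12 × 2 = 24 m
16–18 s: -1 × 2 = -2 m
Net displacement = 62 m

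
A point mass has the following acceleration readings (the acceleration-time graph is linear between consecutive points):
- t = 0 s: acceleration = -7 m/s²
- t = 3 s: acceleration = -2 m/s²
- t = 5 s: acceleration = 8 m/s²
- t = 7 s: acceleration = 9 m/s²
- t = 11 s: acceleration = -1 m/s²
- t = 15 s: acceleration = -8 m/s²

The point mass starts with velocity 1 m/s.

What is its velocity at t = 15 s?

8.5 m/s

Δv equals the area under the a-t graph; then v = v₀ + Δv.
0–3 s: ½(-7 + -2)(3) = -13.5 m/s
3–5 s: ½(-2 + 8)(2) = 6 m/s
5–7 s: ½(8 + 9)(2) = 17 m/s
7–11 s: ½(9 + -1)(4) = 16 m/s
11–15 s: ½(-1 + -8)(4) = -18 m/s
Δv = 7.5 m/s, so v(15) = 1 + (7.5) = 8.5 m/s.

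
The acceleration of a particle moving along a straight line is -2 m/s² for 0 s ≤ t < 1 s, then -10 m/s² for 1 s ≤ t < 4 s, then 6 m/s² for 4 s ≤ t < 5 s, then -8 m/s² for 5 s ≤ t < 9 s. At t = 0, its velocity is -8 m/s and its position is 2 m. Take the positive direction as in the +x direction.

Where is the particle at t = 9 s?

On each constant-a segment, Δv = aΔt and Δx = v₀Δt + ½aΔt²; chain segment to segment.
0–1 s: v starts -8 m/s; Δx = -8·1 + ½·-2·1² = -9 m; v ends -10 m/s.
1–4 s: v starts -10 m/s; Δx = -10·3 + ½·-10·3² = -75 m; v ends -40 m/s.
4–5 s: v starts -40 m/s; Δx = -40·1 + ½·6·1² = -37 m; v ends -34 m/s.
5–9 s: v starts -34 m/s; Δx = -34·4 + ½·-8·4² = -200 m; v ends -66 m/s.
x(9) = 2 + Σ Δx = -319 m.

-319 m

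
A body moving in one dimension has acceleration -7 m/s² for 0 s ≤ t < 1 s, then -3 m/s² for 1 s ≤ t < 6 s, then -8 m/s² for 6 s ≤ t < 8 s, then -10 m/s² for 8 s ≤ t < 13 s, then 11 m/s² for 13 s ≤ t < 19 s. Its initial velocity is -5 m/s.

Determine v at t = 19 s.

Δv equals the area under the a-t graph; then v = v₀ + Δv.
0–1 s: -7 × 1 = -7 m/s
1–6 s: -3 × 5 = -15 m/s
6–8 s: -8 × 2 = -16 m/s
8–13 s: -10 × 5 = -50 m/s
13–19 s: 11 × 6 = 66 m/s
Δv = -22 m/s, so v(19) = -5 + (-22) = -27 m/s.

-27 m/s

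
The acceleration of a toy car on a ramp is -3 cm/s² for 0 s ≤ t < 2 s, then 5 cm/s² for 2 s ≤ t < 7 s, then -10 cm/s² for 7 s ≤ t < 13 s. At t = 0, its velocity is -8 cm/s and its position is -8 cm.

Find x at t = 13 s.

-151.5 cm

On each constant-a segment, Δv = aΔt and Δx = v₀Δt + ½aΔt²; chain segment to segment.
0–2 s: v starts -8 cm/s; Δx = -8·2 + ½·-3·2² = -22 cm; v ends -14 cm/s.
2–7 s: v starts -14 cm/s; Δx = -14·5 + ½·5·5² = -7.5 cm; v ends 11 cm/s.
7–13 s: v starts 11 cm/s; Δx = 11·6 + ½·-10·6² = -114 cm; v ends -49 cm/s.
x(13) = -8 + Σ Δx = -151.5 cm.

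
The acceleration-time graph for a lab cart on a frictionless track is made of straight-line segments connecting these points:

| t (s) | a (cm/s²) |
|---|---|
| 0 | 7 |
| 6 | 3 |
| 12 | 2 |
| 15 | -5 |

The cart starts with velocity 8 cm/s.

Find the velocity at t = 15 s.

Δv equals the area under the a-t graph; then v = v₀ + Δv.
0–6 s: ½(7 + 3)(6) = 30 cm/s
6–12 s: ½(3 + 2)(6) = 15 cm/s
12–15 s: ½(2 + -5)(3) = -4.5 cm/s
Δv = 40.5 cm/s, so v(15) = 8 + (40.5) = 48.5 cm/s.

48.5 cm/s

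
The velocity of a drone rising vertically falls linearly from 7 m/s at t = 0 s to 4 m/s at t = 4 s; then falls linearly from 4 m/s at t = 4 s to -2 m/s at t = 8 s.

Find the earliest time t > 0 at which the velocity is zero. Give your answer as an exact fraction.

t = 20/3 s

v changes sign on 4–8 s (from 4 to -2); the graph is linear there, so v = 0 at t = 4 + (-4)·(8 − 4)/(-2 − 4) = 20/3 s.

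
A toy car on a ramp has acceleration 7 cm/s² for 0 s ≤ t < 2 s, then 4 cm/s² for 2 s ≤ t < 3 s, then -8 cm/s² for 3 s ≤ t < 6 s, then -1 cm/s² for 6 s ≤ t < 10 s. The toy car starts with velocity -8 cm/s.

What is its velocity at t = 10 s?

-18 cm/s

Δv equals the area under the a-t graph; then v = v₀ + Δv.
0–2 s: 7 × 2 = 14 cm/s
2–3 s: 4 × 1 = 4 cm/s
3–6 s: -8 × 3 = -24 cm/s
6–10 s: -1 × 4 = -4 cm/s
Δv = -10 cm/s, so v(10) = -8 + (-10) = -18 cm/s.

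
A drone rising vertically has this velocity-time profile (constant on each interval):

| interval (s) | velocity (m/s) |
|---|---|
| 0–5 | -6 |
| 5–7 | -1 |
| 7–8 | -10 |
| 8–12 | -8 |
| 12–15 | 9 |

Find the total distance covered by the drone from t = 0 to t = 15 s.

101 m

Total distance travelled is ∫|v| dt — sum the magnitudes of each area piece.
0–5 s: |-6| × 5 = 30 m
5–7 s: |-1| × 2 = 2 m
7–8 s: |-10| × 1 = 10 m
8–12 s: |-8| × 4 = 32 m
12–15 s: |9| × 3 = 27 m
Total distance = 101 m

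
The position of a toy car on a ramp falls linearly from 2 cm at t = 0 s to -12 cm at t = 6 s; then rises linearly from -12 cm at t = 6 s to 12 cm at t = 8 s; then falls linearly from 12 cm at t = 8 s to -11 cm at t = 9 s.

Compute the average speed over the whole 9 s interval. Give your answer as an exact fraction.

Average speed = (total path length)/(elapsed time); on a piecewise-linear x-t graph the path length is Σ|Δx|.
0–6 s: |Δx| = |-12 − 2| = 14 cm
6–8 s: |Δx| = |12 − -12| = 24 cm
8–9 s: |Δx| = |-11 − 12| = 23 cm
Total path = 61 cm; average speed = 61/9 = 61/9 cm/s.

61/9 cm/s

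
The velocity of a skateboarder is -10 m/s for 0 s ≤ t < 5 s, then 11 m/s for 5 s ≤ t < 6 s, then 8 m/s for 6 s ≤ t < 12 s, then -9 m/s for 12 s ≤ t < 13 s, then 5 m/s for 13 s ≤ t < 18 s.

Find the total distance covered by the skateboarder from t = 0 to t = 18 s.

143 m

Distance (not displacement) is the total path length: add the absolute areas under v-t.
0–5 s: |-10| × 5 = 50 m
5–6 s: |11| × 1 = 11 m
6–12 s: |8| × 6 = 48 m
12–13 s: |-9| × 1 = 9 m
13–18 s: |5| × 5 = 25 m
Total distance = 143 m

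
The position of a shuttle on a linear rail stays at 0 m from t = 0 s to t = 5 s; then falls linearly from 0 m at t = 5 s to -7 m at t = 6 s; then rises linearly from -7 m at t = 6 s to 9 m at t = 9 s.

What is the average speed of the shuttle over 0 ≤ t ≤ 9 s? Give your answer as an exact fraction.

Average speed = (total path length)/(elapsed time); on a piecewise-linear x-t graph the path length is Σ|Δx|.
0–5 s: |Δx| = |0 − 0| = 0 m
5–6 s: |Δx| = |-7 − 0| = 7 m
6–9 s: |Δx| = |9 − -7| = 16 m
Total path = 23 m; average speed = 23/9 = 23/9 m/s.

23/9 m/s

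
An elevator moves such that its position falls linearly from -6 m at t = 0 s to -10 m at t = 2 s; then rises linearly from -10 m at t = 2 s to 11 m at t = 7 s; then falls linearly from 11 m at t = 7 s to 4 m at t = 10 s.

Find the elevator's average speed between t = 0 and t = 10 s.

3.2 m/s

Average speed = (total path length)/(elapsed time); on a piecewise-linear x-t graph the path length is Σ|Δx|.
0–2 s: |Δx| = |-10 − -6| = 4 m
2–7 s: |Δx| = |11 − -10| = 21 m
7–10 s: |Δx| = |4 − 11| = 7 m
Total path = 32 m; average speed = 32/10 = 3.2 m/s.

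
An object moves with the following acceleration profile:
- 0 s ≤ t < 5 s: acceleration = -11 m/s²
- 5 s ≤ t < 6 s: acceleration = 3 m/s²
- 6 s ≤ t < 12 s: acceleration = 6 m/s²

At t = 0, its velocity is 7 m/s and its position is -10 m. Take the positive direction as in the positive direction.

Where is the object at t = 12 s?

On each constant-a segment, Δv = aΔt and Δx = v₀Δt + ½aΔt²; chain segment to segment.
0–5 s: v starts 7 m/s; Δx = 7·5 + ½·-11·5² = -102.5 m; v ends -48 m/s.
5–6 s: v starts -48 m/s; Δx = -48·1 + ½·3·1² = -46.5 m; v ends -45 m/s.
6–12 s: v starts -45 m/s; Δx = -45·6 + ½·6·6² = -162 m; v ends -9 m/s.
x(12) = -10 + Σ Δx = -321 m.

-321 m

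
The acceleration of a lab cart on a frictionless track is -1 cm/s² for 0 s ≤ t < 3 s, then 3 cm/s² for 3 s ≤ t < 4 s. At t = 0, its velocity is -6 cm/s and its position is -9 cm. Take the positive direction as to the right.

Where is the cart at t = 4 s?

On each constant-a segment, Δv = aΔt and Δx = v₀Δt + ½aΔt²; chain segment to segment.
0–3 s: v starts -6 cm/s; Δx = -6·3 + ½·-1·3² = -22.5 cm; v ends -9 cm/s.
3–4 s: v starts -9 cm/s; Δx = -9·1 + ½·3·1² = -7.5 cm; v ends -6 cm/s.
x(4) = -9 + Σ Δx = -39 cm.

-39 cm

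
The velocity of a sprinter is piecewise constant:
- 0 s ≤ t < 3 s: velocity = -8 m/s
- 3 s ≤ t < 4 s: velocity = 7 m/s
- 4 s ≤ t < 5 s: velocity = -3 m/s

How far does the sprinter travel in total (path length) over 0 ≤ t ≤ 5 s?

Distance (not displacement) is the total path length: add the absolute areas under v-t.
0–3 s: |-8| × 3 = 24 m
3–4 s: |7| × 1 = 7 m
4–5 s: |-3| × 1 = 3 m
Total distance = 34 m

34 m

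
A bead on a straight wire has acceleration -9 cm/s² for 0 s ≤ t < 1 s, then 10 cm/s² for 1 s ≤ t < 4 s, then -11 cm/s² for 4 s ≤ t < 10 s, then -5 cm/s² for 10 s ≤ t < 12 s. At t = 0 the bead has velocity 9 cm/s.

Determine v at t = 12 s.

Δv equals the area under the a-t graph; then v = v₀ + Δv.
0–1 s: -9 × 1 = -9 cm/s
1–4 s: 10 × 3 = 30 cm/s
4–10 s: -11 × 6 = -66 cm/s
10–12 s: -5 × 2 = -10 cm/s
Δv = -55 cm/s, so v(12) = 9 + (-55) = -46 cm/s.

-46 cm/s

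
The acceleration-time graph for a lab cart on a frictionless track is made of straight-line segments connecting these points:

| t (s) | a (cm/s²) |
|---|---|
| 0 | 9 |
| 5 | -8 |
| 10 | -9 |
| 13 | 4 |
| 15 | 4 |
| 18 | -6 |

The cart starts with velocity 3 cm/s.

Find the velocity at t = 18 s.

-39.5 cm/s

Δv equals the area under the a-t graph; then v = v₀ + Δv.
0–5 s: ½(9 + -8)(5) = 2.5 cm/s
5–10 s: ½(-8 + -9)(5) = -42.5 cm/s
10–13 s: ½(-9 + 4)(3) = -7.5 cm/s
13–15 s: 4 × 2 = 8 cm/s
15–18 s: ½(4 + -6)(3) = -3 cm/s
Δv = -42.5 cm/s, so v(18) = 3 + (-42.5) = -39.5 cm/s.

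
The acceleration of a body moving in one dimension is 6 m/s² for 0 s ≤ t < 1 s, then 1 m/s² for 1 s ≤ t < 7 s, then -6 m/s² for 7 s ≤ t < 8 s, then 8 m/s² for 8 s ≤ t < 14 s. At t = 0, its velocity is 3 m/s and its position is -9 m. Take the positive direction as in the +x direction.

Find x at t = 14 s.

On each constant-a segment, Δv = aΔt and Δx = v₀Δt + ½aΔt²; chain segment to segment.
0–1 s: v starts 3 m/s; Δx = 3·1 + ½·6·1² = 6 m; v ends 9 m/s.
1–7 s: v starts 9 m/s; Δx = 9·6 + ½·1·6² = 72 m; v ends 15 m/s.
7–8 s: v starts 15 m/s; Δx = 15·1 + ½·-6·1² = 12 m; v ends 9 m/s.
8–14 s: v starts 9 m/s; Δx = 9·6 + ½·8·6² = 198 m; v ends 57 m/s.
x(14) = -9 + Σ Δx = 279 m.

279 m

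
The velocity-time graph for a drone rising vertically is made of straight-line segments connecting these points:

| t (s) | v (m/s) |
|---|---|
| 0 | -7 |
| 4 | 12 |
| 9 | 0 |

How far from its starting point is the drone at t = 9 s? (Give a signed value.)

40 m

Net displacement equals the area under the velocity-time graph (areas below the axis count negative).
0–4 s: ½(-7 + 12)(4) = 10 m
4–9 s: ½(12 + 0)(5) = 30 m
Net displacement = 40 m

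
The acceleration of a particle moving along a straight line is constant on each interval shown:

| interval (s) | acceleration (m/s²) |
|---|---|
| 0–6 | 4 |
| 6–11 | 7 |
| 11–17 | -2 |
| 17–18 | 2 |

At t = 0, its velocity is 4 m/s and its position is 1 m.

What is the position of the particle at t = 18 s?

On each constant-a segment, Δv = aΔt and Δx = v₀Δt + ½aΔt²; chain segment to segment.
0–6 s: v starts 4 m/s; Δx = 4·6 + ½·4·6² = 96 m; v ends 28 m/s.
6–11 s: v starts 28 m/s; Δx = 28·5 + ½·7·5² = 227.5 m; v ends 63 m/s.
11–17 s: v starts 63 m/s; Δx = 63·6 + ½·-2·6² = 342 m; v ends 51 m/s.
17–18 s: v starts 51 m/s; Δx = 51·1 + ½·2·1² = 52 m; v ends 53 m/s.
x(18) = 1 + Σ Δx = 718.5 m.

718.5 m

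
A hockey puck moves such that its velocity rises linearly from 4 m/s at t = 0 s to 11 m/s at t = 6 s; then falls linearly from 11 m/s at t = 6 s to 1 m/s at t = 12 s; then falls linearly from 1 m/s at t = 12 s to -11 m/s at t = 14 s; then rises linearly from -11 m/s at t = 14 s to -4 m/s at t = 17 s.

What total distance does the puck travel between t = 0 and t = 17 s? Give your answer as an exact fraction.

341/3 m

Total distance travelled is ∫|v| dt — sum the magnitudes of each area piece.
0–6 s: |½(4 + 11)(6)| = 45 m
6–12 s: |½(11 + 1)(6)| = 36 m
12–14 s: v = 0 at t = 73/6 s; triangle areas 1/12 + 121/12 = 61/6 m
14–17 s: |½(-11 + -4)(3)| = 22.5 m
Total distance = 341/3 m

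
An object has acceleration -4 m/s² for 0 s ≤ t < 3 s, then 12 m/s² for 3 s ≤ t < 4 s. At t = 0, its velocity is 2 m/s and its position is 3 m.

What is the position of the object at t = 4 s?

On each constant-a segment, Δv = aΔt and Δx = v₀Δt + ½aΔt²; chain segment to segment.
0–3 s: v starts 2 m/s; Δx = 2·3 + ½·-4·3² = -12 m; v ends -10 m/s.
3–4 s: v starts -10 m/s; Δx = -10·1 + ½·12·1² = -4 m; v ends 2 m/s.
x(4) = 3 + Σ Δx = -13 m.

-13 m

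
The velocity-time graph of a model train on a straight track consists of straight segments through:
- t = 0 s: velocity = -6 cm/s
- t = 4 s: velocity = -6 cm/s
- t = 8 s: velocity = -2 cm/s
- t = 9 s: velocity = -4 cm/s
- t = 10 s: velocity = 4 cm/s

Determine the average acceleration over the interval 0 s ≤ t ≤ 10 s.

1 cm/s²

Average acceleration = Δv/Δt = (4 − -6)/(10 − 0) = 1 cm/s².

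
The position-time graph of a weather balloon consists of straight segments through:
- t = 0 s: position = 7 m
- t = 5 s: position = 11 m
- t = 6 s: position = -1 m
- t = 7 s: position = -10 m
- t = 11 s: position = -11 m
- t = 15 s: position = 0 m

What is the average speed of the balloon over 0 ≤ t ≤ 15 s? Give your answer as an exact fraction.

37/15 m/s

Average speed = (total path length)/(elapsed time); on a piecewise-linear x-t graph the path length is Σ|Δx|.
0–5 s: |Δx| = |11 − 7| = 4 m
5–6 s: |Δx| = |-1 − 11| = 12 m
6–7 s: |Δx| = |-10 − -1| = 9 m
7–11 s: |Δx| = |-11 − -10| = 1 m
11–15 s: |Δx| = |0 − -11| = 11 m
Total path = 37 m; average speed = 37/15 = 37/15 m/s.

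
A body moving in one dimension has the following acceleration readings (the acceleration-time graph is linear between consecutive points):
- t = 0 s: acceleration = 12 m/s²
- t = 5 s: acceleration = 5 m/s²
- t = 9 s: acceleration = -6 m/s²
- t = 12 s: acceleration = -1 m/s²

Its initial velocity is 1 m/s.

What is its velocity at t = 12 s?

31 m/s

Δv equals the area under the a-t graph; then v = v₀ + Δv.
0–5 s: ½(12 + 5)(5) = 42.5 m/s
5–9 s: ½(5 + -6)(4) = -2 m/s
9–12 s: ½(-6 + -1)(3) = -10.5 m/s
Δv = 30 m/s, so v(12) = 1 + (30) = 31 m/s.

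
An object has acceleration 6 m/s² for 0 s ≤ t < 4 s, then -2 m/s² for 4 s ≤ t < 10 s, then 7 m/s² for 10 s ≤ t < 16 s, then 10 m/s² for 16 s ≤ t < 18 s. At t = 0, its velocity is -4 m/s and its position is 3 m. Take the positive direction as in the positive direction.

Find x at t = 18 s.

413 m

On each constant-a segment, Δv = aΔt and Δx = v₀Δt + ½aΔt²; chain segment to segment.
0–4 s: v starts -4 m/s; Δx = -4·4 + ½·6·4² = 32 m; v ends 20 m/s.
4–10 s: v starts 20 m/s; Δx = 20·6 + ½·-2·6² = 84 m; v ends 8 m/s.
10–16 s: v starts 8 m/s; Δx = 8·6 + ½·7·6² = 174 m; v ends 50 m/s.
16–18 s: v starts 50 m/s; Δx = 50·2 + ½·10·2² = 120 m; v ends 70 m/s.
x(18) = 3 + Σ Δx = 413 m.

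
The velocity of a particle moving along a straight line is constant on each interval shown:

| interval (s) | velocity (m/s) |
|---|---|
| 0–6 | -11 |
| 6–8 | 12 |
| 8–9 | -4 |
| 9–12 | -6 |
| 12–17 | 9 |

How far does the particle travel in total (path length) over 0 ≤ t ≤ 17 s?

157 m

Distance (not displacement) is the total path length: add the absolute areas under v-t.
0–6 s: |-11| × 6 = 66 m
6–8 s: |12| × 2 = 24 m
8–9 s: |-4| × 1 = 4 m
9–12 s: |-6| × 3 = 18 m
12–17 s: |9| × 5 = 45 m
Total distance = 157 m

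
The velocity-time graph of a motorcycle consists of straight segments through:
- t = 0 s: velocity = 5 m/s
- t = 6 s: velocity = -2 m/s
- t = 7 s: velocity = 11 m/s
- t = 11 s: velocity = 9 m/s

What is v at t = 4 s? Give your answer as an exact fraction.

1/3 m/s

On 0–6 s the graph is linear from 5 to -2 m/s: v(4) = 5 + (-2 − 5)·(4 − 0)/(6 − 0) = 1/3 m/s.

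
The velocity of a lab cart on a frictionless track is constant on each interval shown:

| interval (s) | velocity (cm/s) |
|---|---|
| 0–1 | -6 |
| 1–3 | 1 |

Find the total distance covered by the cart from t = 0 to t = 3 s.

8 cm

Distance (not displacement) is the total path length: add the absolute areas under v-t.
0–1 s: |-6| × 1 = 6 cm
1–3 s: |1| × 2 = 2 cm
Total distance = 8 cm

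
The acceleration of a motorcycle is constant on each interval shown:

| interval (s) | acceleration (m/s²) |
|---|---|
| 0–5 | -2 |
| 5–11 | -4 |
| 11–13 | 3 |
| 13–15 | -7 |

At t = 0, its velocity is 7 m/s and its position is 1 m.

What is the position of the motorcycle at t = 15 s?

-183 m

On each constant-a segment, Δv = aΔt and Δx = v₀Δt + ½aΔt²; chain segment to segment.
0–5 s: v starts 7 m/s; Δx = 7·5 + ½·-2·5² = 10 m; v ends -3 m/s.
5–11 s: v starts -3 m/s; Δx = -3·6 + ½·-4·6² = -90 m; v ends -27 m/s.
11–13 s: v starts -27 m/s; Δx = -27·2 + ½·3·2² = -48 m; v ends -21 m/s.
13–15 s: v starts -21 m/s; Δx = -21·2 + ½·-7·2² = -56 m; v ends -35 m/s.
x(15) = 1 + Σ Δx = -183 m.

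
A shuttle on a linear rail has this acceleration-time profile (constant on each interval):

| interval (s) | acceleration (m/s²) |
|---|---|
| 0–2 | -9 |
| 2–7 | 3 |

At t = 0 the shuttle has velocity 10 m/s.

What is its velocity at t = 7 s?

7 m/s

Δv equals the area under the a-t graph; then v = v₀ + Δv.
0–2 s: -9 × 2 = -18 m/s
2–7 s: 3 × 5 = 15 m/s
Δv = -3 m/s, so v(7) = 10 + (-3) = 7 m/s.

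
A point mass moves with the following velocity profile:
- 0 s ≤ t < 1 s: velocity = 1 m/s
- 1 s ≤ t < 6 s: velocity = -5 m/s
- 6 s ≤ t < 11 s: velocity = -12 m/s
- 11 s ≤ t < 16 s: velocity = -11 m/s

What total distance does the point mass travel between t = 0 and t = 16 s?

Total distance travelled is ∫|v| dt — sum the magnitudes of each area piece.
0–1 s: |1| × 1 = 1 m
1–6 s: |-5| × 5 = 25 m
6–11 s: |-12| × 5 = 60 m
11–16 s: |-11| × 5 = 55 m
Total distance = 141 m

141 m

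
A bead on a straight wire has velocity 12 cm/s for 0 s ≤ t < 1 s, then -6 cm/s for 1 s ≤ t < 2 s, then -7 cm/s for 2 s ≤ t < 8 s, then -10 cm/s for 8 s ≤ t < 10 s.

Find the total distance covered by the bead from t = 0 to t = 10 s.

Total distance travelled is ∫|v| dt — sum the magnitudes of each area piece.
0–1 s: |12| × 1 = 12 cm
1–2 s: |-6| × 1 = 6 cm
2–8 s: |-7| × 6 = 42 cm
8–10 s: |-10| × 2 = 20 cm
Total distance = 80 cm

80 cm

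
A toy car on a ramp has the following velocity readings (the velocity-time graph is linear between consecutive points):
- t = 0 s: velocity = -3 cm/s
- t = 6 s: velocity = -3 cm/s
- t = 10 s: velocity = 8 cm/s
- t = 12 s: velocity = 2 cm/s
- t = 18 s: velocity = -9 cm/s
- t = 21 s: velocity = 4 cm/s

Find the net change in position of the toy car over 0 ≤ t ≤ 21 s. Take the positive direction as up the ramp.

Displacement is the signed area under the v-t curve.
0–6 s: -3 × 6 = -18 cm
6–10 s: ½(-3 + 8)(4) = 10 cm
10–12 s: ½(8 + 2)(2) = 10 cm
12–18 s: ½(2 + -9)(6) = -21 cm
18–21 s: ½(-9 + 4)(3) = -7.5 cm
Net displacement = -26.5 cm

-26.5 cm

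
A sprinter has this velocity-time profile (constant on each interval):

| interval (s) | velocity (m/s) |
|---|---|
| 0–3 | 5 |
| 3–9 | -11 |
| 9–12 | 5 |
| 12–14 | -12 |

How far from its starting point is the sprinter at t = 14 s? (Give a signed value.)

Displacement is the signed area under the v-t curve.
0–3 s: 5 × 3 = 15 m
3–9 s: -11 × 6 = -66 m
9–12 s: 5 × 3 = 15 m
12–14 s: -12 × 2 = -24 m
Net displacement = -60 m

-60 m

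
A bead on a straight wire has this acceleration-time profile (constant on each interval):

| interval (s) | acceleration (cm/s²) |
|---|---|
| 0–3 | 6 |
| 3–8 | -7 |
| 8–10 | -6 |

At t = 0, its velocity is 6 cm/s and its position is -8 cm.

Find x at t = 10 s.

35.5 cm

On each constant-a segment, Δv = aΔt and Δx = v₀Δt + ½aΔt²; chain segment to segment.
0–3 s: v starts 6 cm/s; Δx = 6·3 + ½·6·3² = 45 cm; v ends 24 cm/s.
3–8 s: v starts 24 cm/s; Δx = 24·5 + ½·-7·5² = 32.5 cm; v ends -11 cm/s.
8–10 s: v starts -11 cm/s; Δx = -11·2 + ½·-6·2² = -34 cm; v ends -23 cm/s.
x(10) = -8 + Σ Δx = 35.5 cm.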